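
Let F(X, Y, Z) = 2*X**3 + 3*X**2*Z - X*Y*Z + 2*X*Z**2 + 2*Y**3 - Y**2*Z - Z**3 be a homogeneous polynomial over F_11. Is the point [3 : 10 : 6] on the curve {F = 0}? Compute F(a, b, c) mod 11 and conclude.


F(3,10,6) ≡ 6 (mod 11); P is NOT on the curve.

Evaluate F(3, 10, 6) term-by-term (mod 11).
  2*X**3 ↦ 2·27·1·1 = 54
  3*X**2*Z ↦ 3·9·1·6 = 162
  -X*Y*Z ↦ -1·3·10·6 = -180
  2*X*Z**2 ↦ 2·3·1·36 = 216
  2*Y**3 ↦ 2·1·1000·1 = 2000
  -Y**2*Z ↦ -1·1·100·6 = -600
  -Z**3 ↦ -1·1·1·216 = -216
Sum: F(3, 10, 6) = (54) + (162) + (-180) + (216) + (2000) + (-600) + (-216) = 1436.
Reducing mod 11: 1436 ≡ 6 (mod 11).
Since F(a, b, c) ≡ 6 ≠ 0 (mod 11), P does NOT lie on the curve.


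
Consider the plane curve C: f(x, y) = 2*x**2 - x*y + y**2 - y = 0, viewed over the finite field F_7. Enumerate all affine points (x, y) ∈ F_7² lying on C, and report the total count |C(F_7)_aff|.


Affine F_7-points: {(0, 0), (0, 1), (3, 2), (4, 1), (4, 4), (5, 2), (5, 4)}; count = 7.

For each of the 49 pairs (x, y) ∈ F_7², evaluate f(x, y) mod 7. Record the zeros.
  x = 0: [0↦0, 1↦0, 2↦2, 3↦6, 4↦5, 5↦6, 6↦2]  zeros at y ∈ {0, 1}
  x = 1: [0↦2, 1↦1, 2↦2, 3↦5, 4↦3, 5↦3, 6↦5]  zeros at y ∈ ∅
  x = 2: [0↦1, 1↦6, 2↦6, 3↦1, 4↦5, 5↦4, 6↦5]  zeros at y ∈ ∅
  x = 3: [0↦4, 1↦1, 2↦0, 3↦1, 4↦4, 5↦2, 6↦2]  zeros at y ∈ {2}
  x = 4: [0↦4, 1↦0, 2↦5, 3↦5, 4↦0, 5↦4, 6↦3]  zeros at y ∈ {1, 4}
  x = 5: [0↦1, 1↦3, 2↦0, 3↦6, 4↦0, 5↦3, 6↦1]  zeros at y ∈ {2, 4}
  x = 6: [0↦2, 1↦3, 2↦6, 3↦4, 4↦4, 5↦6, 6↦3]  zeros at y ∈ ∅
Collecting zeros: affine points = {(0, 0), (0, 1), (3, 2), (4, 1), (4, 4), (5, 2), (5, 4)}.
Total count |C(F_7)_aff| = 7.


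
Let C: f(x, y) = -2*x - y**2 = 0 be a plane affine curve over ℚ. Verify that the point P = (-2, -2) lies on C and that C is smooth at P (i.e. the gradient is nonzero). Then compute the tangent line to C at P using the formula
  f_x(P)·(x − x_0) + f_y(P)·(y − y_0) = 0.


Tangent line at P: -2*x + 4*y + 4 = 0.

Step 1: f(-2, -2) = 0, so P lies on C.
Step 2: partial derivatives
  f_x(x, y) = -2, f_y(x, y) = -2*y.
  f_x(P) = -2, f_y(P) = 4 (gradient nonzero, so P is smooth).
Step 3: tangent line at P: -2·(x − -2) + 4·(y − -2) = 0.
Expanding: -2*x + 4*y + 4 = 0.


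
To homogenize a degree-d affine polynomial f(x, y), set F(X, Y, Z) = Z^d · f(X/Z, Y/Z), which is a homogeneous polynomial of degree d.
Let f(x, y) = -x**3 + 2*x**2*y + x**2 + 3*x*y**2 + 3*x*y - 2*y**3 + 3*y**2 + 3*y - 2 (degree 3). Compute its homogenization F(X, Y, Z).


F(X, Y, Z) = -X**3 + 2*X**2*Y + X**2*Z + 3*X*Y**2 + 3*X*Y*Z - 2*Y**3 + 3*Y**2*Z + 3*Y*Z**2 - 2*Z**3

deg(f) = 3.
Substitute x = X/Z, y = Y/Z into f, then multiply by Z^3.
  monomial -1·x^3·y^0 ↦ -1·X^3·Y^0·Z^0.
  monomial 2·x^2·y^1 ↦ 2·X^2·Y^1·Z^0.
  monomial 1·x^2·y^0 ↦ 1·X^2·Y^0·Z^1.
  monomial 3·x^1·y^2 ↦ 3·X^1·Y^2·Z^0.
  monomial 3·x^1·y^1 ↦ 3·X^1·Y^1·Z^1.
  monomial -2·x^0·y^3 ↦ -2·X^0·Y^3·Z^0.
  monomial 3·x^0·y^2 ↦ 3·X^0·Y^2·Z^1.
  monomial 3·x^0·y^1 ↦ 3·X^0·Y^1·Z^2.
  monomial -2·x^0·y^0 ↦ -2·X^0·Y^0·Z^3.
Collecting: F(X, Y, Z) = -X**3 + 2*X**2*Y + X**2*Z + 3*X*Y**2 + 3*X*Y*Z - 2*Y**3 + 3*Y**2*Z + 3*Y*Z**2 - 2*Z**3.


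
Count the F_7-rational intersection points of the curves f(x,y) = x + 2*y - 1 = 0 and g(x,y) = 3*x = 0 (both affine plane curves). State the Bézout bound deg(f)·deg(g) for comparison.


Common zeros: {(0, 4)}; count = 1; Bézout bound = 1.

deg(f) = 1, deg(g) = 1, so Bézout bound = 1.
Scan x ∈ F_7. For each x, list the y ∈ F_7 with f(x, y) ≡ 0 and those with g(x, y) ≡ 0 (mod 7); the common zeros in that column are the intersection.
  x = 0: f ≡ 0 at y ∈ {4}; g ≡ 0 at y ∈ {0, 1, 2, 3, 4, 5, 6}; common: {4}.
  x = 1: f ≡ 0 at y ∈ {0}; g ≡ 0 at y ∈ ∅; common: ∅.
  x = 2: f ≡ 0 at y ∈ {3}; g ≡ 0 at y ∈ ∅; common: ∅.
  x = 3: f ≡ 0 at y ∈ {6}; g ≡ 0 at y ∈ ∅; common: ∅.
  x = 4: f ≡ 0 at y ∈ {2}; g ≡ 0 at y ∈ ∅; common: ∅.
  x = 5: f ≡ 0 at y ∈ {5}; g ≡ 0 at y ∈ ∅; common: ∅.
  x = 6: f ≡ 0 at y ∈ {1}; g ≡ 0 at y ∈ ∅; common: ∅.
Collecting: common zeros = {(0, 4)}, so the count is 1.
Comparison with the Bézout bound: 1 ≤ 1 = deg(f)·deg(g), as expected for curves with no common component (the bound is attained).


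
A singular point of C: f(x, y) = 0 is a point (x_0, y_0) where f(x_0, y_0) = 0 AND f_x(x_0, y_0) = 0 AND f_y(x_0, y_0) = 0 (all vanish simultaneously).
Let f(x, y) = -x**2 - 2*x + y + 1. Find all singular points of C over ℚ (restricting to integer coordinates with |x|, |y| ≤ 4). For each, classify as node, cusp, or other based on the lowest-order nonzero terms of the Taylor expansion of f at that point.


No singular points in the scanned grid; C is smooth there.

Compute partial derivatives:
  f_x = -2*x - 2.
  f_y = 1.
f_y = 1 is a nonzero constant, so f_y never vanishes: no point (x, y) can satisfy f = f_x = f_y = 0. In particular no (x, y) ∈ {−4, ..., 4}² is singular; the curve is smooth.


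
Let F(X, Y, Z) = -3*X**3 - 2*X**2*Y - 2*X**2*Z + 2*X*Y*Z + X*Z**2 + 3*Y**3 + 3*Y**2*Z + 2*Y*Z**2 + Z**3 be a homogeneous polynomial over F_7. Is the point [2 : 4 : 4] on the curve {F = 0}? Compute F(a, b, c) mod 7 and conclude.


F(2,4,4) ≡ 3 (mod 7); P is NOT on the curve.

Evaluate F(2, 4, 4) term-by-term (mod 7).
  -3*X**3 ↦ -3·8·1·1 = -24
  -2*X**2*Y ↦ -2·4·4·1 = -32
  -2*X**2*Z ↦ -2·4·1·4 = -32
  2*X*Y*Z ↦ 2·2·4·4 = 64
  X*Z**2 ↦ 1·2·1·16 = 32
  3*Y**3 ↦ 3·1·64·1 = 192
  3*Y**2*Z ↦ 3·1·16·4 = 192
  2*Y*Z**2 ↦ 2·1·4·16 = 128
  Z**3 ↦ 1·1·1·64 = 64
Sum: F(2, 4, 4) = (-24) + (-32) + (-32) + (64) + (32) + (192) + (192) + (128) + (64) = 584.
Reducing mod 7: 584 ≡ 3 (mod 7).
Since F(a, b, c) ≡ 3 ≠ 0 (mod 7), P does NOT lie on the curve.


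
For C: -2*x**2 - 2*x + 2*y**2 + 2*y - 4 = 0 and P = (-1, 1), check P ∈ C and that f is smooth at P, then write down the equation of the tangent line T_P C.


Tangent line at P: 2*x + 6*y - 4 = 0.

Step 1: f(-1, 1) = 0, so P lies on C.
Step 2: partial derivatives
  f_x(x, y) = -4*x - 2, f_y(x, y) = 4*y + 2.
  f_x(P) = 2, f_y(P) = 6 (gradient nonzero, so P is smooth).
Step 3: tangent line at P: 2·(x − -1) + 6·(y − 1) = 0.
Expanding: 2*x + 6*y - 4 = 0.


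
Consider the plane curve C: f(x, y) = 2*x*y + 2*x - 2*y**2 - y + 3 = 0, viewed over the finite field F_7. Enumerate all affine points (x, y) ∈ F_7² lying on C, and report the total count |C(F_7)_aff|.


Affine F_7-points: {(0, 1), (0, 2), (2, 0), (2, 5), (4, 3), (4, 4)}; count = 6.

For each of the 49 pairs (x, y) ∈ F_7², evaluate f(x, y) mod 7. Record the zeros.
  x = 0: [0↦3, 1↦0, 2↦0, 3↦3, 4↦2, 5↦4, 6↦2]  zeros at y ∈ {1, 2}
  x = 1: [0↦5, 1↦4, 2↦6, 3↦4, 4↦5, 5↦2, 6↦2]  zeros at y ∈ ∅
  x = 2: [0↦0, 1↦1, 2↦5, 3↦5, 4↦1, 5↦0, 6↦2]  zeros at y ∈ {0, 5}
  x = 3: [0↦2, 1↦5, 2↦4, 3↦6, 4↦4, 5↦5, 6↦2]  zeros at y ∈ ∅
  x = 4: [0↦4, 1↦2, 2↦3, 3↦0, 4↦0, 5↦3, 6↦2]  zeros at y ∈ {3, 4}
  x = 5: [0↦6, 1↦6, 2↦2, 3↦1, 4↦3, 5↦1, 6↦2]  zeros at y ∈ ∅
  x = 6: [0↦1, 1↦3, 2↦1, 3↦2, 4↦6, 5↦6, 6↦2]  zeros at y ∈ ∅
Collecting zeros: affine points = {(0, 1), (0, 2), (2, 0), (2, 5), (4, 3), (4, 4)}.
Total count |C(F_7)_aff| = 6.


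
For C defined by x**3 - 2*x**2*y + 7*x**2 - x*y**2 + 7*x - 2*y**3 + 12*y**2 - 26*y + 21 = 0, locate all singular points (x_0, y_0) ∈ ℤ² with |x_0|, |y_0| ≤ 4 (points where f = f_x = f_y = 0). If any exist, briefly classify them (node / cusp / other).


Singular points: {(-1, 2)}; classification: cusp.

Compute partial derivatives:
  f_x = 3*x**2 - 4*x*y + 14*x - y**2 + 7.
  f_y = -2*x**2 - 2*x*y - 6*y**2 + 24*y - 26.
Scan x_0 ∈ {−4, ..., 4}. For each x_0, f_y(x_0, y) is a polynomial in y; find its integer roots y ∈ {−4, ..., 4}, then test f_x and f at those candidates.
  x = -4: f_y(-4, y) = -6*y**2 + 32*y - 58; no integer root y with |y| ≤ 4.
  x = -3: f_y(-3, y) = -6*y**2 + 30*y - 44; no integer root y with |y| ≤ 4.
  x = -2: f_y(-2, y) = -6*y**2 + 28*y - 34; no integer root y with |y| ≤ 4.
  x = -1: f_y(-1, y) = -6*y**2 + 26*y - 28; vanishes at y ∈ {2}. (-1, 2): f_x = 0, f = 0 — SINGULAR.
  x = 0: f_y(0, y) = -6*y**2 + 24*y - 26; no integer root y with |y| ≤ 4.
  x = 1: f_y(1, y) = -6*y**2 + 22*y - 28; no integer root y with |y| ≤ 4.
  x = 2: f_y(2, y) = -6*y**2 + 20*y - 34; no integer root y with |y| ≤ 4.
  x = 3: f_y(3, y) = -6*y**2 + 18*y - 44; no integer root y with |y| ≤ 4.
  x = 4: f_y(4, y) = -6*y**2 + 16*y - 58; no integer root y with |y| ≤ 4.
Only singular point on the grid: (-1, 2).
Classify: substitute x = -1 + u, y = 2 + v and expand: f = u**3 - 2*u**2*v - u*v**2 - 2*v**3 + v**2.
No constant or linear terms (consistent with a singular point). Quadratic part: v**2. Cubic part: u**3 - 2*u**2*v - u*v**2 - 2*v**3.
The quadratic part v**2 is a perfect square, so there is a single (double) tangent line v = 0, i.e. y = 2. Restricting the cubic part to that line (v = 0) leaves u**3 ≠ 0, so f is not divisible by v and the branch is v² ≈ -u**3 to lowest order — this is a cusp.
Classification: cusp.


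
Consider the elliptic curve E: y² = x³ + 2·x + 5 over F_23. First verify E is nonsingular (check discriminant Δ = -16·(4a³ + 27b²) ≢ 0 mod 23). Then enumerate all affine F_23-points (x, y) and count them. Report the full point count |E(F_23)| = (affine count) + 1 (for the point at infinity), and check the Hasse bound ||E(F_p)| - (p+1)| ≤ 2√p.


Affine points = {(1, 10), (1, 13), (4, 10), (4, 13), (5, 5), (5, 18), (6, 7), (6, 16), (8, 2), (8, 21), (9, 4), (9, 19), (10, 6), (10, 17), (11, 1), (11, 22), (12, 3), (12, 20), (15, 11), (15, 12), (16, 4), (16, 19), (18, 10), (18, 13), (19, 5), (19, 18), (20, 8), (20, 15), (21, 4), (21, 19), (22, 5), (22, 18)}; affine count = 32; |E(F_23)| = 33.

Discriminant check: Δ ∝ 4a³ + 27b² = 4·2³ + 27·5² = 4·8 + 27·25 ≡ 17 (mod 23). Nonzero ⇒ E is nonsingular.
For each x ∈ F_23, compute rhs = x³ + 2·x + 5 mod 23, then count y ∈ F_23 with y² ≡ rhs.
  x = 0: rhs = 5, matching y values: none (0 points).
  x = 1: rhs = 8, matching y values: 10, 13 (2 points).
  x = 2: rhs = 17, matching y values: none (0 points).
  x = 3: rhs = 15, matching y values: none (0 points).
  x = 4: rhs = 8, matching y values: 10, 13 (2 points).
  x = 5: rhs = 2, matching y values: 5, 18 (2 points).
  x = 6: rhs = 3, matching y values: 7, 16 (2 points).
  x = 7: rhs = 17, matching y values: none (0 points).
  x = 8: rhs = 4, matching y values: 2, 21 (2 points).
  x = 9: rhs = 16, matching y values: 4, 19 (2 points).
  x = 10: rhs = 13, matching y values: 6, 17 (2 points).
  x = 11: rhs = 1, matching y values: 1, 22 (2 points).
  x = 12: rhs = 9, matching y values: 3, 20 (2 points).
  x = 13: rhs = 20, matching y values: none (0 points).
  x = 14: rhs = 17, matching y values: none (0 points).
  x = 15: rhs = 6, matching y values: 11, 12 (2 points).
  x = 16: rhs = 16, matching y values: 4, 19 (2 points).
  x = 17: rhs = 7, matching y values: none (0 points).
  x = 18: rhs = 8, matching y values: 10, 13 (2 points).
  x = 19: rhs = 2, matching y values: 5, 18 (2 points).
  x = 20: rhs = 18, matching y values: 8, 15 (2 points).
  x = 21: rhs = 16, matching y values: 4, 19 (2 points).
  x = 22: rhs = 2, matching y values: 5, 18 (2 points).
Total affine count: 32.
Full point count |E(F_23)| = 32 + 1 = 33.
Hasse bound: |33 − (23+1)| = |9| = 9 ≤ 2√23 ≈ 9.5917 ✓.


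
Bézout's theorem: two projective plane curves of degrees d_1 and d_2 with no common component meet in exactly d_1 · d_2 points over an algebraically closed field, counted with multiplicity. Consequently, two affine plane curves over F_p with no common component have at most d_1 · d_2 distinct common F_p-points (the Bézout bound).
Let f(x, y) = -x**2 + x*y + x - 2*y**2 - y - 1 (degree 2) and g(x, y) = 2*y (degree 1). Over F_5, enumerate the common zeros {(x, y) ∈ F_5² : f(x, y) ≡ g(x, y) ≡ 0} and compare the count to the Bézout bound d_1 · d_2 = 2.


Common zeros: ∅; count = 0; Bézout bound = 2.

deg(f) = 2, deg(g) = 1, so Bézout bound = 2.
Scan x ∈ F_5. For each x, list the y ∈ F_5 with f(x, y) ≡ 0 and those with g(x, y) ≡ 0 (mod 5); the common zeros in that column are the intersection.
  x = 0: f ≡ 0 at y ∈ ∅; g ≡ 0 at y ∈ {0}; common: ∅.
  x = 1: f ≡ 0 at y ∈ ∅; g ≡ 0 at y ∈ {0}; common: ∅.
  x = 2: f ≡ 0 at y ∈ ∅; g ≡ 0 at y ∈ {0}; common: ∅.
  x = 3: f ≡ 0 at y ∈ ∅; g ≡ 0 at y ∈ {0}; common: ∅.
  x = 4: f ≡ 0 at y ∈ {2}; g ≡ 0 at y ∈ {0}; common: ∅.
Collecting: common zeros = ∅, so the count is 0.
Comparison with the Bézout bound: 0 ≤ 2 = deg(f)·deg(g), as expected for curves with no common component (the affine F_5-count falls short of the bound because intersections may lie at infinity, over extension fields, or carry multiplicity).


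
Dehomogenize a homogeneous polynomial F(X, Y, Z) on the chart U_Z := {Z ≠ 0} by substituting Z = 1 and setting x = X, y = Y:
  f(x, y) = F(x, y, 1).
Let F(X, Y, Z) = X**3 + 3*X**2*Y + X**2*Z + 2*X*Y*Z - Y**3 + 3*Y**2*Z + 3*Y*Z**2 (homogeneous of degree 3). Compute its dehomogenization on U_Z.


f(x, y) = x**3 + 3*x**2*y + x**2 + 2*x*y - y**3 + 3*y**2 + 3*y

On U_Z we set Z = 1. Each monomial c·X^i·Y^j·Z^k in F becomes c·x^i·y^j·1^k = c·x^i·y^j.
Substituting Z = 1: F(X, Y, 1) = x**3 + 3*x**2*y + x**2 + 2*x*y - y**3 + 3*y**2 + 3*y.
Note: deg(f) ≤ deg(F) = 3; strict inequality happens when F is divisible by Z (lost terms).


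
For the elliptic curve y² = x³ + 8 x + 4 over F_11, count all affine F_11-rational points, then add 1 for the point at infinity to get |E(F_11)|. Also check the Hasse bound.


Affine points = {(0, 2), (0, 9), (3, 0), (4, 1), (4, 10), (5, 2), (5, 9), (6, 2), (6, 9)}; affine count = 9; |E(F_11)| = 10.

Discriminant check: Δ ∝ 4a³ + 27b² = 4·8³ + 27·4² = 4·512 + 27·16 ≡ 5 (mod 11). Nonzero ⇒ E is nonsingular.
For each x ∈ F_11, compute rhs = x³ + 8·x + 4 mod 11, then count y ∈ F_11 with y² ≡ rhs.
  x = 0: rhs = 4, matching y values: 2, 9 (2 points).
  x = 1: rhs = 2, matching y values: none (0 points).
  x = 2: rhs = 6, matching y values: none (0 points).
  x = 3: rhs = 0, matching y values: 0 (1 points).
  x = 4: rhs = 1, matching y values: 1, 10 (2 points).
  x = 5: rhs = 4, matching y values: 2, 9 (2 points).
  x = 6: rhs = 4, matching y values: 2, 9 (2 points).
  x = 7: rhs = 7, matching y values: none (0 points).
  x = 8: rhs = 8, matching y values: none (0 points).
  x = 9: rhs = 2, matching y values: none (0 points).
  x = 10: rhs = 6, matching y values: none (0 points).
Total affine count: 9.
Full point count |E(F_11)| = 9 + 1 = 10.
Hasse bound: |10 − (11+1)| = |-2| = 2 ≤ 2√11 ≈ 6.6332 ✓.


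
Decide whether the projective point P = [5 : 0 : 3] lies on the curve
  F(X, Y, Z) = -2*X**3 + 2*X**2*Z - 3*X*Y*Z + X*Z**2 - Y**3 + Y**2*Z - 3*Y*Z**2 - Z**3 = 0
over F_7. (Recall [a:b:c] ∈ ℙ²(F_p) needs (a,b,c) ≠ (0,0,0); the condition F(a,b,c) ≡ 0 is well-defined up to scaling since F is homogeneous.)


F(5,0,3) ≡ 2 (mod 7); P is NOT on the curve.

Evaluate F(5, 0, 3) term-by-term (mod 7).
  -2*X**3 ↦ -2·125·1·1 = -250
  2*X**2*Z ↦ 2·25·1·3 = 150
  -3*X*Y*Z ↦ -3·5·0·3 = 0
  X*Z**2 ↦ 1·5·1·9 = 45
  -Y**3 ↦ -1·1·0·1 = 0
  Y**2*Z ↦ 1·1·0·3 = 0
  -3*Y*Z**2 ↦ -3·1·0·9 = 0
  -Z**3 ↦ -1·1·1·27 = -27
Sum: F(5, 0, 3) = (-250) + (150) + (0) + (45) + (0) + (0) + (0) + (-27) = -82.
Reducing mod 7: -82 ≡ 2 (mod 7).
Since F(a, b, c) ≡ 2 ≠ 0 (mod 7), P does NOT lie on the curve.


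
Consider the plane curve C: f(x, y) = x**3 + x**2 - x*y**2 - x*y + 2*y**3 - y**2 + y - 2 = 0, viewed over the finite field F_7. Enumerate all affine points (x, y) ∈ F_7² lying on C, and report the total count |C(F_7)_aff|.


Affine F_7-points: {(0, 1), (1, 0), (1, 1), (5, 1)}; count = 4.

For each of the 49 pairs (x, y) ∈ F_7², evaluate f(x, y) mod 7. Record the zeros.
  x = 0: [0↦5, 1↦0, 2↦5, 3↦4, 4↦2, 5↦4, 6↦1]  zeros at y ∈ {1}
  x = 1: [0↦0, 1↦0, 2↦1, 3↦1, 4↦5, 5↦4, 6↦3]  zeros at y ∈ {0, 1}
  x = 2: [0↦3, 1↦1, 2↦5, 3↦6, 4↦2, 5↦5, 6↦6]  zeros at y ∈ ∅
  x = 3: [0↦6, 1↦2, 2↦2, 3↦4, 4↦6, 5↦6, 6↦2]  zeros at y ∈ ∅
  x = 4: [0↦1, 1↦2, 2↦5, 3↦1, 4↦2, 5↦6, 6↦4]  zeros at y ∈ ∅
  x = 5: [0↦1, 1↦0, 2↦6, 3↦3, 4↦3, 5↦4, 6↦4]  zeros at y ∈ {1}
  x = 6: [0↦5, 1↦2, 2↦4, 3↦2, 4↦1, 5↦6, 6↦1]  zeros at y ∈ ∅
Collecting zeros: affine points = {(0, 1), (1, 0), (1, 1), (5, 1)}.
Total count |C(F_7)_aff| = 4.


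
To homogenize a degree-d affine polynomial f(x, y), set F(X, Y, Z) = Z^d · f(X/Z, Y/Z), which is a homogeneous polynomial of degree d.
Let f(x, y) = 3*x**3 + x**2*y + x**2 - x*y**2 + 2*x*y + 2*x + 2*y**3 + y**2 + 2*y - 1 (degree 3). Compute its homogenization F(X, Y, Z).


F(X, Y, Z) = 3*X**3 + X**2*Y + X**2*Z - X*Y**2 + 2*X*Y*Z + 2*X*Z**2 + 2*Y**3 + Y**2*Z + 2*Y*Z**2 - Z**3

deg(f) = 3.
Substitute x = X/Z, y = Y/Z into f, then multiply by Z^3.
  monomial 3·x^3·y^0 ↦ 3·X^3·Y^0·Z^0.
  monomial 1·x^2·y^1 ↦ 1·X^2·Y^1·Z^0.
  monomial 1·x^2·y^0 ↦ 1·X^2·Y^0·Z^1.
  monomial -1·x^1·y^2 ↦ -1·X^1·Y^2·Z^0.
  monomial 2·x^1·y^1 ↦ 2·X^1·Y^1·Z^1.
  monomial 2·x^1·y^0 ↦ 2·X^1·Y^0·Z^2.
  monomial 2·x^0·y^3 ↦ 2·X^0·Y^3·Z^0.
  monomial 1·x^0·y^2 ↦ 1·X^0·Y^2·Z^1.
  monomial 2·x^0·y^1 ↦ 2·X^0·Y^1·Z^2.
  monomial -1·x^0·y^0 ↦ -1·X^0·Y^0·Z^3.
Collecting: F(X, Y, Z) = 3*X**3 + X**2*Y + X**2*Z - X*Y**2 + 2*X*Y*Z + 2*X*Z**2 + 2*Y**3 + Y**2*Z + 2*Y*Z**2 - Z**3.


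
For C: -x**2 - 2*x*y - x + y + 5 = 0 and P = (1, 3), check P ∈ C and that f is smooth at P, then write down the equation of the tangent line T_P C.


Tangent line at P: -9*x - y + 12 = 0.

Step 1: f(1, 3) = 0, so P lies on C.
Step 2: partial derivatives
  f_x(x, y) = -2*x - 2*y - 1, f_y(x, y) = 1 - 2*x.
  f_x(P) = -9, f_y(P) = -1 (gradient nonzero, so P is smooth).
Step 3: tangent line at P: -9·(x − 1) + -1·(y − 3) = 0.
Expanding: -9*x - y + 12 = 0.


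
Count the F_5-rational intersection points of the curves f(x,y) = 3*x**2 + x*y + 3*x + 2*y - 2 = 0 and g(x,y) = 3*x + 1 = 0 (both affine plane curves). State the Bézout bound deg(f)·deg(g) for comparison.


Common zeros: ∅; count = 0; Bézout bound = 2.

deg(f) = 2, deg(g) = 1, so Bézout bound = 2.
Scan x ∈ F_5. For each x, list the y ∈ F_5 with f(x, y) ≡ 0 and those with g(x, y) ≡ 0 (mod 5); the common zeros in that column are the intersection.
  x = 0: f ≡ 0 at y ∈ {1}; g ≡ 0 at y ∈ ∅; common: ∅.
  x = 1: f ≡ 0 at y ∈ {2}; g ≡ 0 at y ∈ ∅; common: ∅.
  x = 2: f ≡ 0 at y ∈ {1}; g ≡ 0 at y ∈ ∅; common: ∅.
  x = 3: f ≡ 0 at y ∈ ∅; g ≡ 0 at y ∈ {0, 1, 2, 3, 4}; common: ∅.
  x = 4: f ≡ 0 at y ∈ {2}; g ≡ 0 at y ∈ ∅; common: ∅.
Collecting: common zeros = ∅, so the count is 0.
Comparison with the Bézout bound: 0 ≤ 2 = deg(f)·deg(g), as expected for curves with no common component (the affine F_5-count falls short of the bound because intersections may lie at infinity, over extension fields, or carry multiplicity).


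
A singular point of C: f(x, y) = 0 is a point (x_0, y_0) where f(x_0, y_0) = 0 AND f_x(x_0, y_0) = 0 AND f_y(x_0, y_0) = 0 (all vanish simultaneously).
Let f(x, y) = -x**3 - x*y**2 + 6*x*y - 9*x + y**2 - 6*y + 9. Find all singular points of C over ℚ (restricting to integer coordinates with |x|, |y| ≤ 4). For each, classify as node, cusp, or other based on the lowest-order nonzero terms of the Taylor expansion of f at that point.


Singular points: {(0, 3)}; classification: cusp.

Compute partial derivatives:
  f_x = -3*x**2 - y**2 + 6*y - 9.
  f_y = -2*x*y + 6*x + 2*y - 6.
Scan x_0 ∈ {−4, ..., 4}. For each x_0, f_y(x_0, y) is a polynomial in y; find its integer roots y ∈ {−4, ..., 4}, then test f_x and f at those candidates.
  x = -4: f_y(-4, y) = 10*y - 30; vanishes at y ∈ {3}. (-4, 3): f_x = -48 ≠ 0.
  x = -3: f_y(-3, y) = 8*y - 24; vanishes at y ∈ {3}. (-3, 3): f_x = -27 ≠ 0.
  x = -2: f_y(-2, y) = 6*y - 18; vanishes at y ∈ {3}. (-2, 3): f_x = -12 ≠ 0.
  x = -1: f_y(-1, y) = 4*y - 12; vanishes at y ∈ {3}. (-1, 3): f_x = -3 ≠ 0.
  x = 0: f_y(0, y) = 2*y - 6; vanishes at y ∈ {3}. (0, 3): f_x = 0, f = 0 — SINGULAR.
  x = 1: f_y(1, y) = 0; vanishes at y ∈ {-4, -3, -2, -1, 0, 1, 2, 3, 4}. (1, -4): f_x = -52 ≠ 0; (1, -3): f_x = -39 ≠ 0; (1, -2): f_x = -28 ≠ 0; (1, -1): f_x = -19 ≠ 0; (1, 0): f_x = -12 ≠ 0; (1, 1): f_x = -7 ≠ 0; (1, 2): f_x = -4 ≠ 0; (1, 3): f_x = -3 ≠ 0; (1, 4): f_x = -4 ≠ 0.
  x = 2: f_y(2, y) = 6 - 2*y; vanishes at y ∈ {3}. (2, 3): f_x = -12 ≠ 0.
  x = 3: f_y(3, y) = 12 - 4*y; vanishes at y ∈ {3}. (3, 3): f_x = -27 ≠ 0.
  x = 4: f_y(4, y) = 18 - 6*y; vanishes at y ∈ {3}. (4, 3): f_x = -48 ≠ 0.
Only singular point on the grid: (0, 3).
Classify: substitute x = 0 + u, y = 3 + v and expand: f = -u**3 - u*v**2 + v**2.
No constant or linear terms (consistent with a singular point). Quadratic part: v**2. Cubic part: -u**3 - u*v**2.
The quadratic part v**2 is a perfect square, so there is a single (double) tangent line v = 0, i.e. y = 3. Restricting the cubic part to that line (v = 0) leaves -u**3 ≠ 0, so f is not divisible by v and the branch is v² ≈ u**3 to lowest order — this is a cusp.
Classification: cusp.


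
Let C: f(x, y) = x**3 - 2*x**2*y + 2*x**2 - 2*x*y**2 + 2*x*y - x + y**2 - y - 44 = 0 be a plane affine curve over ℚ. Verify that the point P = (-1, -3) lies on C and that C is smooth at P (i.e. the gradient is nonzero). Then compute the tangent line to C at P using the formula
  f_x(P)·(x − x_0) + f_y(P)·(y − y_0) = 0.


Tangent line at P: -38*x - 23*y - 107 = 0.

Step 1: f(-1, -3) = 0, so P lies on C.
Step 2: partial derivatives
  f_x(x, y) = 3*x**2 - 4*x*y + 4*x - 2*y**2 + 2*y - 1, f_y(x, y) = -2*x**2 - 4*x*y + 2*x + 2*y - 1.
  f_x(P) = -38, f_y(P) = -23 (gradient nonzero, so P is smooth).
Step 3: tangent line at P: -38·(x − -1) + -23·(y − -3) = 0.
Expanding: -38*x - 23*y - 107 = 0.


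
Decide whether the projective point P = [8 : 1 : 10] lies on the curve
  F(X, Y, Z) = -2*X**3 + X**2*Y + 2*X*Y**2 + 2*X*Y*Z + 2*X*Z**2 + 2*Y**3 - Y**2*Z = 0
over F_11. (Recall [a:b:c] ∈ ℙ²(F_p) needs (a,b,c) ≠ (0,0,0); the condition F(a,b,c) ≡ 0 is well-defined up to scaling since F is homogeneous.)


F(8,1,10) ≡ 5 (mod 11); P is NOT on the curve.

Evaluate F(8, 1, 10) term-by-term (mod 11).
  -2*X**3 ↦ -2·512·1·1 = -1024
  X**2*Y ↦ 1·64·1·1 = 64
  2*X*Y**2 ↦ 2·8·1·1 = 16
  2*X*Y*Z ↦ 2·8·1·10 = 160
  2*X*Z**2 ↦ 2·8·1·100 = 1600
  2*Y**3 ↦ 2·1·1·1 = 2
  -Y**2*Z ↦ -1·1·1·10 = -10
Sum: F(8, 1, 10) = (-1024) + (64) + (16) + (160) + (1600) + (2) + (-10) = 808.
Reducing mod 11: 808 ≡ 5 (mod 11).
Since F(a, b, c) ≡ 5 ≠ 0 (mod 11), P does NOT lie on the curve.


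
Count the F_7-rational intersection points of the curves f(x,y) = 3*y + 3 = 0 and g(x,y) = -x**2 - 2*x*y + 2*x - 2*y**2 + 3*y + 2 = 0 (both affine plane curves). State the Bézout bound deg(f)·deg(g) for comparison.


Common zeros: {(1, 6), (3, 6)}; count = 2; Bézout bound = 2.

deg(f) = 1, deg(g) = 2, so Bézout bound = 2.
Scan x ∈ F_7. For each x, list the y ∈ F_7 with f(x, y) ≡ 0 and those with g(x, y) ≡ 0 (mod 7); the common zeros in that column are the intersection.
  x = 0: f ≡ 0 at y ∈ {6}; g ≡ 0 at y ∈ {2, 3}; common: ∅.
  x = 1: f ≡ 0 at y ∈ {6}; g ≡ 0 at y ∈ {5, 6}; common: {6}.
  x = 2: f ≡ 0 at y ∈ {6}; g ≡ 0 at y ∈ ∅; common: ∅.
  x = 3: f ≡ 0 at y ∈ {6}; g ≡ 0 at y ∈ {3, 6}; common: {6}.
  x = 4: f ≡ 0 at y ∈ {6}; g ≡ 0 at y ∈ ∅; common: ∅.
  x = 5: f ≡ 0 at y ∈ {6}; g ≡ 0 at y ∈ {2, 5}; common: ∅.
  x = 6: f ≡ 0 at y ∈ {6}; g ≡ 0 at y ∈ ∅; common: ∅.
Collecting: common zeros = {(1, 6), (3, 6)}, so the count is 2.
Comparison with the Bézout bound: 2 ≤ 2 = deg(f)·deg(g), as expected for curves with no common component (the bound is attained).


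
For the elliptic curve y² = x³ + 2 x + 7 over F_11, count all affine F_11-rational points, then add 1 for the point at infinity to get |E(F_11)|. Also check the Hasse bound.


Affine points = {(6, 2), (6, 9), (7, 1), (7, 10), (10, 2), (10, 9)}; affine count = 6; |E(F_11)| = 7.

Discriminant check: Δ ∝ 4a³ + 27b² = 4·2³ + 27·7² = 4·8 + 27·49 ≡ 2 (mod 11). Nonzero ⇒ E is nonsingular.
For each x ∈ F_11, compute rhs = x³ + 2·x + 7 mod 11, then count y ∈ F_11 with y² ≡ rhs.
  x = 0: rhs = 7, matching y values: none (0 points).
  x = 1: rhs = 10, matching y values: none (0 points).
  x = 2: rhs = 8, matching y values: none (0 points).
  x = 3: rhs = 7, matching y values: none (0 points).
  x = 4: rhs = 2, matching y values: none (0 points).
  x = 5: rhs = 10, matching y values: none (0 points).
  x = 6: rhs = 4, matching y values: 2, 9 (2 points).
  x = 7: rhs = 1, matching y values: 1, 10 (2 points).
  x = 8: rhs = 7, matching y values: none (0 points).
  x = 9: rhs = 6, matching y values: none (0 points).
  x = 10: rhs = 4, matching y values: 2, 9 (2 points).
Total affine count: 6.
Full point count |E(F_11)| = 6 + 1 = 7.
Hasse bound: |7 − (11+1)| = |-5| = 5 ≤ 2√11 ≈ 6.6332 ✓.


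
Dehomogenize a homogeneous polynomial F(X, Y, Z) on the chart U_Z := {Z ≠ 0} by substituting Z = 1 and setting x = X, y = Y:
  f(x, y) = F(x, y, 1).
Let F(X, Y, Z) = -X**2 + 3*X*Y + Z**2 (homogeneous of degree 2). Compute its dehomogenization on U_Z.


f(x, y) = -x**2 + 3*x*y + 1

On U_Z we set Z = 1. Each monomial c·X^i·Y^j·Z^k in F becomes c·x^i·y^j·1^k = c·x^i·y^j.
Substituting Z = 1: F(X, Y, 1) = -x**2 + 3*x*y + 1.
Note: deg(f) ≤ deg(F) = 2; strict inequality happens when F is divisible by Z (lost terms).


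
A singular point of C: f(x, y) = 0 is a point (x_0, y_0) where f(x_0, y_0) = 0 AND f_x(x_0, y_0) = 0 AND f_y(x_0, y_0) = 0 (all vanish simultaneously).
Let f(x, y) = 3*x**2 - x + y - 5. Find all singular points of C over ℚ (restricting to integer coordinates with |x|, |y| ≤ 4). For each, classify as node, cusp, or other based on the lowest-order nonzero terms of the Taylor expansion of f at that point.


No singular points in the scanned grid; C is smooth there.

Compute partial derivatives:
  f_x = 6*x - 1.
  f_y = 1.
f_y = 1 is a nonzero constant, so f_y never vanishes: no point (x, y) can satisfy f = f_x = f_y = 0. In particular no (x, y) ∈ {−4, ..., 4}² is singular; the curve is smooth.


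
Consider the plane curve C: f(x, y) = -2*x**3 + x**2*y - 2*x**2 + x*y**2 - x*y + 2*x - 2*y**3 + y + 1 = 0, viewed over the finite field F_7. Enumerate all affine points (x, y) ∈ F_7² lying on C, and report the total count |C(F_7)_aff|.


Affine F_7-points: {(0, 1), (2, 2), (6, 4)}; count = 3.

For each of the 49 pairs (x, y) ∈ F_7², evaluate f(x, y) mod 7. Record the zeros.
  x = 0: [0↦1, 1↦0, 2↦1, 3↦6, 4↦3, 5↦1, 6↦2]  zeros at y ∈ {1}
  x = 1: [0↦6, 1↦6, 2↦3, 3↦6, 4↦3, 5↦3, 6↦1]  zeros at y ∈ ∅
  x = 2: [0↦2, 1↦5, 2↦0, 3↦3, 4↦2, 5↦6, 6↦3]  zeros at y ∈ {2}
  x = 3: [0↦5, 1↦6, 2↦1, 3↦6, 4↦2, 5↦5, 6↦3]  zeros at y ∈ ∅
  x = 4: [0↦3, 1↦4, 2↦1, 3↦3, 4↦5, 5↦2, 6↦3]  zeros at y ∈ ∅
  x = 5: [0↦5, 1↦1, 2↦2, 3↦3, 4↦6, 5↦6, 6↦5]  zeros at y ∈ ∅
  x = 6: [0↦6, 1↦6, 2↦6, 3↦1, 4↦0, 5↦5, 6↦4]  zeros at y ∈ {4}
Collecting zeros: affine points = {(0, 1), (2, 2), (6, 4)}.
Total count |C(F_7)_aff| = 3.


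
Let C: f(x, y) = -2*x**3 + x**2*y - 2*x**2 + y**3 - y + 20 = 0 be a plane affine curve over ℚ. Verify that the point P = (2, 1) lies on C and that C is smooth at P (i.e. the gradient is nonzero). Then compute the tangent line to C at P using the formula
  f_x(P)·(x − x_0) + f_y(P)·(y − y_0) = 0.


Tangent line at P: -28*x + 6*y + 50 = 0.

Step 1: f(2, 1) = 0, so P lies on C.
Step 2: partial derivatives
  f_x(x, y) = -6*x**2 + 2*x*y - 4*x, f_y(x, y) = x**2 + 3*y**2 - 1.
  f_x(P) = -28, f_y(P) = 6 (gradient nonzero, so P is smooth).
Step 3: tangent line at P: -28·(x − 2) + 6·(y − 1) = 0.
Expanding: -28*x + 6*y + 50 = 0.


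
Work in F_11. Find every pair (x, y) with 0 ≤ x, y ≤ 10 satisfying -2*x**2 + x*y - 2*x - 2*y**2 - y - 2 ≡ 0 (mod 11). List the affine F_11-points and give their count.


Affine F_11-points: {(3, 5), (3, 7), (4, 2), (4, 5), (5, 6), (5, 7), (7, 1), (7, 2), (8, 3), (8, 6), (9, 1), (9, 3)}; count = 12.

For each of the 121 pairs (x, y) ∈ F_11², evaluate f(x, y) mod 11. Record the zeros.
  x = 0: [0↦9, 1↦6, 2↦10, 3↦10, 4↦6, 5↦9, 6↦8, 7↦3, 8↦5, 9↦3, 10↦8]  zeros at y ∈ ∅
  x = 1: [0↦5, 1↦3, 2↦8, 3↦9, 4↦6, 5↦10, 6↦10, 7↦6, 8↦9, 9↦8, 10↦3]  zeros at y ∈ ∅
  x = 2: [0↦8, 1↦7, 2↦2, 3↦4, 4↦2, 5↦7, 6↦8, 7↦5, 8↦9, 9↦9, 10↦5]  zeros at y ∈ ∅
  x = 3: [0↦7, 1↦7, 2↦3, 3↦6, 4↦5, 5↦0, 6↦2, 7↦0, 8↦5, 9↦6, 10↦3]  zeros at y ∈ {5, 7}
  x = 4: [0↦2, 1↦3, 2↦0, 3↦4, 4↦4, 5↦0, 6↦3, 7↦2, 8↦8, 9↦10, 10↦8]  zeros at y ∈ {2, 5}
  x = 5: [0↦4, 1↦6, 2↦4, 3↦9, 4↦10, 5↦7, 6↦0, 7↦0, 8↦7, 9↦10, 10↦9]  zeros at y ∈ {6, 7}
  x = 6: [0↦2, 1↦5, 2↦4, 3↦10, 4↦1, 5↦10, 6↦4, 7↦5, 8↦2, 9↦6, 10↦6]  zeros at y ∈ ∅
  x = 7: [0↦7, 1↦0, 2↦0, 3↦7, 4↦10, 5↦9, 6↦4, 7↦6, 8↦4, 9↦9, 10↦10]  zeros at y ∈ {1, 2}
  x = 8: [0↦8, 1↦2, 2↦3, 3↦0, 4↦4, 5↦4, 6↦0, 7↦3, 8↦2, 9↦8, 10↦10]  zeros at y ∈ {3, 6}
  x = 9: [0↦5, 1↦0, 2↦2, 3↦0, 4↦5, 5↦6, 6↦3, 7↦7, 8↦7, 9↦3, 10↦6]  zeros at y ∈ {1, 3}
  x = 10: [0↦9, 1↦5, 2↦8, 3↦7, 4↦2, 5↦4, 6↦2, 7↦7, 8↦8, 9↦5, 10↦9]  zeros at y ∈ ∅
Collecting zeros: affine points = {(3, 5), (3, 7), (4, 2), (4, 5), (5, 6), (5, 7), (7, 1), (7, 2), (8, 3), (8, 6), (9, 1), (9, 3)}.
Total count |C(F_11)_aff| = 12.


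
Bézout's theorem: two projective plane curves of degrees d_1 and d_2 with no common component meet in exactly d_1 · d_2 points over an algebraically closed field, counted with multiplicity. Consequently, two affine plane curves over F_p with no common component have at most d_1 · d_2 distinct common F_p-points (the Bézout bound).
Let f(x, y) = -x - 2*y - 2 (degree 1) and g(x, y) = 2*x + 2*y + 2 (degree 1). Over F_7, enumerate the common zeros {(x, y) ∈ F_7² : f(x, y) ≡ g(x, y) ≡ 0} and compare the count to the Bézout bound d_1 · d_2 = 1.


Common zeros: {(0, 6)}; count = 1; Bézout bound = 1.

deg(f) = 1, deg(g) = 1, so Bézout bound = 1.
Scan x ∈ F_7. For each x, list the y ∈ F_7 with f(x, y) ≡ 0 and those with g(x, y) ≡ 0 (mod 7); the common zeros in that column are the intersection.
  x = 0: f ≡ 0 at y ∈ {6}; g ≡ 0 at y ∈ {6}; common: {6}.
  x = 1: f ≡ 0 at y ∈ {2}; g ≡ 0 at y ∈ {5}; common: ∅.
  x = 2: f ≡ 0 at y ∈ {5}; g ≡ 0 at y ∈ {4}; common: ∅.
  x = 3: f ≡ 0 at y ∈ {1}; g ≡ 0 at y ∈ {3}; common: ∅.
  x = 4: f ≡ 0 at y ∈ {4}; g ≡ 0 at y ∈ {2}; common: ∅.
  x = 5: f ≡ 0 at y ∈ {0}; g ≡ 0 at y ∈ {1}; common: ∅.
  x = 6: f ≡ 0 at y ∈ {3}; g ≡ 0 at y ∈ {0}; common: ∅.
Collecting: common zeros = {(0, 6)}, so the count is 1.
Comparison with the Bézout bound: 1 ≤ 1 = deg(f)·deg(g), as expected for curves with no common component (the bound is attained).


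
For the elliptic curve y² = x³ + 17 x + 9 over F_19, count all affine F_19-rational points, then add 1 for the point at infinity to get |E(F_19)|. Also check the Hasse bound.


Affine points = {(0, 3), (0, 16), (3, 7), (3, 12), (6, 2), (6, 17), (8, 7), (8, 12), (9, 6), (9, 13), (10, 1), (10, 18), (11, 8), (11, 11), (16, 8), (16, 11), (17, 9), (17, 10)}; affine count = 18; |E(F_19)| = 19.

Discriminant check: Δ ∝ 4a³ + 27b² = 4·17³ + 27·9² = 4·4913 + 27·81 ≡ 8 (mod 19). Nonzero ⇒ E is nonsingular.
For each x ∈ F_19, compute rhs = x³ + 17·x + 9 mod 19, then count y ∈ F_19 with y² ≡ rhs.
  x = 0: rhs = 9, matching y values: 3, 16 (2 points).
  x = 1: rhs = 8, matching y values: none (0 points).
  x = 2: rhs = 13, matching y values: none (0 points).
  x = 3: rhs = 11, matching y values: 7, 12 (2 points).
  x = 4: rhs = 8, matching y values: none (0 points).
  x = 5: rhs = 10, matching y values: none (0 points).
  x = 6: rhs = 4, matching y values: 2, 17 (2 points).
  x = 7: rhs = 15, matching y values: none (0 points).
  x = 8: rhs = 11, matching y values: 7, 12 (2 points).
  x = 9: rhs = 17, matching y values: 6, 13 (2 points).
  x = 10: rhs = 1, matching y values: 1, 18 (2 points).
  x = 11: rhs = 7, matching y values: 8, 11 (2 points).
  x = 12: rhs = 3, matching y values: none (0 points).
  x = 13: rhs = 14, matching y values: none (0 points).
  x = 14: rhs = 8, matching y values: none (0 points).
  x = 15: rhs = 10, matching y values: none (0 points).
  x = 16: rhs = 7, matching y values: 8, 11 (2 points).
  x = 17: rhs = 5, matching y values: 9, 10 (2 points).
  x = 18: rhs = 10, matching y values: none (0 points).
Total affine count: 18.
Full point count |E(F_19)| = 18 + 1 = 19.
Hasse bound: |19 − (19+1)| = |-1| = 1 ≤ 2√19 ≈ 8.7178 ✓.


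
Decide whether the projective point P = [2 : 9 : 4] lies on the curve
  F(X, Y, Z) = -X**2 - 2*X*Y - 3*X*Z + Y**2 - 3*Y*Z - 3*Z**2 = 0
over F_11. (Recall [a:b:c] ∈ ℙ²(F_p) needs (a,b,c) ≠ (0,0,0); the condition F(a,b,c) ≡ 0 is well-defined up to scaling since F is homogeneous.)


F(2,9,4) ≡ 4 (mod 11); P is NOT on the curve.

Evaluate F(2, 9, 4) term-by-term (mod 11).
  -X**2 ↦ -1·4·1·1 = -4
  -2*X*Y ↦ -2·2·9·1 = -36
  -3*X*Z ↦ -3·2·1·4 = -24
  Y**2 ↦ 1·1·81·1 = 81
  -3*Y*Z ↦ -3·1·9·4 = -108
  -3*Z**2 ↦ -3·1·1·16 = -48
Sum: F(2, 9, 4) = (-4) + (-36) + (-24) + (81) + (-108) + (-48) = -139.
Reducing mod 11: -139 ≡ 4 (mod 11).
Since F(a, b, c) ≡ 4 ≠ 0 (mod 11), P does NOT lie on the curve.


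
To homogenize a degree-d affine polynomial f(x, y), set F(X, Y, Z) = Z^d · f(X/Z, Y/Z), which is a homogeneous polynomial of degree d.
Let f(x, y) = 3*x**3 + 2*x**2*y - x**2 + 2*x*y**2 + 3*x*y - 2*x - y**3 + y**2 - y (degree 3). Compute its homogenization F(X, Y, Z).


F(X, Y, Z) = 3*X**3 + 2*X**2*Y - X**2*Z + 2*X*Y**2 + 3*X*Y*Z - 2*X*Z**2 - Y**3 + Y**2*Z - Y*Z**2

deg(f) = 3.
Substitute x = X/Z, y = Y/Z into f, then multiply by Z^3.
  monomial 3·x^3·y^0 ↦ 3·X^3·Y^0·Z^0.
  monomial 2·x^2·y^1 ↦ 2·X^2·Y^1·Z^0.
  monomial -1·x^2·y^0 ↦ -1·X^2·Y^0·Z^1.
  monomial 2·x^1·y^2 ↦ 2·X^1·Y^2·Z^0.
  monomial 3·x^1·y^1 ↦ 3·X^1·Y^1·Z^1.
  monomial -2·x^1·y^0 ↦ -2·X^1·Y^0·Z^2.
  monomial -1·x^0·y^3 ↦ -1·X^0·Y^3·Z^0.
  monomial 1·x^0·y^2 ↦ 1·X^0·Y^2·Z^1.
  monomial -1·x^0·y^1 ↦ -1·X^0·Y^1·Z^2.
Collecting: F(X, Y, Z) = 3*X**3 + 2*X**2*Y - X**2*Z + 2*X*Y**2 + 3*X*Y*Z - 2*X*Z**2 - Y**3 + Y**2*Z - Y*Z**2.


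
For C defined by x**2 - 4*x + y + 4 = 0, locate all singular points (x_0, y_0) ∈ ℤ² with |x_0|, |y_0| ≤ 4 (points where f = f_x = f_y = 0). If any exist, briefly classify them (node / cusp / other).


No singular points in the scanned grid; C is smooth there.

Compute partial derivatives:
  f_x = 2*x - 4.
  f_y = 1.
f_y = 1 is a nonzero constant, so f_y never vanishes: no point (x, y) can satisfy f = f_x = f_y = 0. In particular no (x, y) ∈ {−4, ..., 4}² is singular; the curve is smooth.


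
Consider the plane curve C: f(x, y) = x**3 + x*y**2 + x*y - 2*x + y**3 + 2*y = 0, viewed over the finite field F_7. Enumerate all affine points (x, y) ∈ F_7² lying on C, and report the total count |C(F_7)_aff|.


Affine F_7-points: {(0, 0), (1, 4), (2, 2), (3, 0), (4, 0), (5, 4), (5, 6), (6, 2)}; count = 8.

For each of the 49 pairs (x, y) ∈ F_7², evaluate f(x, y) mod 7. Record the zeros.
  x = 0: [0↦0, 1↦3, 2↦5, 3↦5, 4↦2, 5↦2, 6↦4]  zeros at y ∈ {0}
  x = 1: [0↦6, 1↦4, 2↦3, 3↦2, 4↦0, 5↦3, 6↦3]  zeros at y ∈ {4}
  x = 2: [0↦4, 1↦4, 2↦0, 3↦5, 4↦4, 5↦3, 6↦1]  zeros at y ∈ {2}
  x = 3: [0↦0, 1↦2, 2↦2, 3↦6, 4↦6, 5↦1, 6↦4]  zeros at y ∈ {0}
  x = 4: [0↦0, 1↦4, 2↦1, 3↦4, 4↦5, 5↦3, 6↦4]  zeros at y ∈ {0}
  x = 5: [0↦3, 1↦2, 2↦3, 3↦5, 4↦0, 5↦1, 6↦0]  zeros at y ∈ {4, 6}
  x = 6: [0↦1, 1↦2, 2↦0, 3↦1, 4↦4, 5↦1, 6↦5]  zeros at y ∈ {2}
Collecting zeros: affine points = {(0, 0), (1, 4), (2, 2), (3, 0), (4, 0), (5, 4), (5, 6), (6, 2)}.
Total count |C(F_7)_aff| = 8.


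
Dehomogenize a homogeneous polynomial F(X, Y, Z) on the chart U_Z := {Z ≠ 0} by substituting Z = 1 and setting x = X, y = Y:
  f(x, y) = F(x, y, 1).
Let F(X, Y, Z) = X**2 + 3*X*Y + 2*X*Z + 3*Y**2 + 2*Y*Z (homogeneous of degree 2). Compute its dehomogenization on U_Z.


f(x, y) = x**2 + 3*x*y + 2*x + 3*y**2 + 2*y

On U_Z we set Z = 1. Each monomial c·X^i·Y^j·Z^k in F becomes c·x^i·y^j·1^k = c·x^i·y^j.
Substituting Z = 1: F(X, Y, 1) = x**2 + 3*x*y + 2*x + 3*y**2 + 2*y.
Note: deg(f) ≤ deg(F) = 2; strict inequality happens when F is divisible by Z (lost terms).


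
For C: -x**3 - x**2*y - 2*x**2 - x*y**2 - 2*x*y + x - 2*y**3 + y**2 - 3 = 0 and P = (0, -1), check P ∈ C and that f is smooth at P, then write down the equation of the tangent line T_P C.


Tangent line at P: 2*x - 8*y - 8 = 0.

Step 1: f(0, -1) = 0, so P lies on C.
Step 2: partial derivatives
  f_x(x, y) = -3*x**2 - 2*x*y - 4*x - y**2 - 2*y + 1, f_y(x, y) = -x**2 - 2*x*y - 2*x - 6*y**2 + 2*y.
  f_x(P) = 2, f_y(P) = -8 (gradient nonzero, so P is smooth).
Step 3: tangent line at P: 2·(x − 0) + -8·(y − -1) = 0.
Expanding: 2*x - 8*y - 8 = 0.


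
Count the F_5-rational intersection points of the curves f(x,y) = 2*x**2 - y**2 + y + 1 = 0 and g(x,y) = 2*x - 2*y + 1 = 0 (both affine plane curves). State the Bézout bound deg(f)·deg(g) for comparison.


Common zeros: {(0, 3)}; count = 1; Bézout bound = 2.

deg(f) = 2, deg(g) = 1, so Bézout bound = 2.
Scan x ∈ F_5. For each x, list the y ∈ F_5 with f(x, y) ≡ 0 and those with g(x, y) ≡ 0 (mod 5); the common zeros in that column are the intersection.
  x = 0: f ≡ 0 at y ∈ {3}; g ≡ 0 at y ∈ {3}; common: {3}.
  x = 1: f ≡ 0 at y ∈ ∅; g ≡ 0 at y ∈ {4}; common: ∅.
  x = 2: f ≡ 0 at y ∈ ∅; g ≡ 0 at y ∈ {0}; common: ∅.
  x = 3: f ≡ 0 at y ∈ ∅; g ≡ 0 at y ∈ {1}; common: ∅.
  x = 4: f ≡ 0 at y ∈ ∅; g ≡ 0 at y ∈ {2}; common: ∅.
Collecting: common zeros = {(0, 3)}, so the count is 1.
Comparison with the Bézout bound: 1 ≤ 2 = deg(f)·deg(g), as expected for curves with no common component (the affine F_5-count falls short of the bound because intersections may lie at infinity, over extension fields, or carry multiplicity).


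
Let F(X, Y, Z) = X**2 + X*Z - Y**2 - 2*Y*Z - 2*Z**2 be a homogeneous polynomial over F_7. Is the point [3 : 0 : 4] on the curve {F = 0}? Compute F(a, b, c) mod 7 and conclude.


F(3,0,4) ≡ 3 (mod 7); P is NOT on the curve.

Evaluate F(3, 0, 4) term-by-term (mod 7).
  X**2 ↦ 1·9·1·1 = 9
  X*Z ↦ 1·3·1·4 = 12
  -Y**2 ↦ -1·1·0·1 = 0
  -2*Y*Z ↦ -2·1·0·4 = 0
  -2*Z**2 ↦ -2·1·1·16 = -32
Sum: F(3, 0, 4) = (9) + (12) + (0) + (0) + (-32) = -11.
Reducing mod 7: -11 ≡ 3 (mod 7).
Since F(a, b, c) ≡ 3 ≠ 0 (mod 7), P does NOT lie on the curve.


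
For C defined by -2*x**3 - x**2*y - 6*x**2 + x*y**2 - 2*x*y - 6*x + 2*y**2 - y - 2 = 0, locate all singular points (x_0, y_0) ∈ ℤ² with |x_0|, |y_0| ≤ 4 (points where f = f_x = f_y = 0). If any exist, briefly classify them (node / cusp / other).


Singular points: {(-1, 0)}; classification: cusp.

Compute partial derivatives:
  f_x = -6*x**2 - 2*x*y - 12*x + y**2 - 2*y - 6.
  f_y = -x**2 + 2*x*y - 2*x + 4*y - 1.
Scan x_0 ∈ {−4, ..., 4}. For each x_0, f_y(x_0, y) is a polynomial in y; find its integer roots y ∈ {−4, ..., 4}, then test f_x and f at those candidates.
  x = -4: f_y(-4, y) = -4*y - 9; no integer root y with |y| ≤ 4.
  x = -3: f_y(-3, y) = -2*y - 4; vanishes at y ∈ {-2}. (-3, -2): f_x = -28 ≠ 0.
  x = -2: f_y(-2, y) = -1; no integer root y with |y| ≤ 4.
  x = -1: f_y(-1, y) = 2*y; vanishes at y ∈ {0}. (-1, 0): f_x = 0, f = 0 — SINGULAR.
  x = 0: f_y(0, y) = 4*y - 1; no integer root y with |y| ≤ 4.
  x = 1: f_y(1, y) = 6*y - 4; no integer root y with |y| ≤ 4.
  x = 2: f_y(2, y) = 8*y - 9; no integer root y with |y| ≤ 4.
  x = 3: f_y(3, y) = 10*y - 16; no integer root y with |y| ≤ 4.
  x = 4: f_y(4, y) = 12*y - 25; no integer root y with |y| ≤ 4.
Only singular point on the grid: (-1, 0).
Classify: substitute x = -1 + u, y = 0 + v and expand: f = -2*u**3 - u**2*v + u*v**2 + v**2.
No constant or linear terms (consistent with a singular point). Quadratic part: v**2. Cubic part: -2*u**3 - u**2*v + u*v**2.
The quadratic part v**2 is a perfect square, so there is a single (double) tangent line v = 0, i.e. y = 0. Restricting the cubic part to that line (v = 0) leaves -2*u**3 ≠ 0, so f is not divisible by v and the branch is v² ≈ 2*u**3 to lowest order — this is a cusp.
Classification: cusp.
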